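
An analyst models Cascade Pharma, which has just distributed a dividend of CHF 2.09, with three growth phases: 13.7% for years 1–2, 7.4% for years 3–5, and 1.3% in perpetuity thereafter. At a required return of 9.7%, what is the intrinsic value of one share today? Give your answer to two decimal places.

CHF 36.28

Three-stage DDM. Project D₁…D_5; terminal Gordon value at t=5 with g = 0.013; discount at r = 0.097.
D_1 = 2.3763
D_2 = 2.7019
D_3 = 2.9018
D_4 = 3.1166
D_5 = 3.3472
TV_5 = 3.3907/(0.097−0.013) = 40.3655
P₀ = Σ Dₜ/(1+r)ᵗ + TV_5/(1+r)^5 = 36.2769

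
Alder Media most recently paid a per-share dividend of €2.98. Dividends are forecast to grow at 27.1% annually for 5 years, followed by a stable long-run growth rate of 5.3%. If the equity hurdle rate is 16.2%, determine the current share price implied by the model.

€64.73

Two-stage DDM. Project D₁…D_5 at 0.271, terminal growth 0.053, discount at r = 0.162.
D_1 = 3.7876
D_2 = 4.8140
D_3 = 6.1186
D_4 = 7.7768
D_5 = 9.8843
Terminal value at t=5: TV = D_6/(r−g) = 10.4081/(0.162−0.053) = 95.4874
P₀ = 3.7876/(1+0.162)^1 + 4.8140/(1+0.162)^2 + 6.1186/(1+0.162)^3 + 7.7768/(1+0.162)^4 + 9.8843/(1+0.162)^5 + 95.4874/(1+0.162)^5 = 64.7286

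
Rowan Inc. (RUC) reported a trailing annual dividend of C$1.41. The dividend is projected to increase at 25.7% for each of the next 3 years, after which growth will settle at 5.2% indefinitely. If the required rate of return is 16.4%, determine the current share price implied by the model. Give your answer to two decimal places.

C$21.62

Two-stage DDM. Project D₁…D_3 at 0.257, terminal growth 0.052, discount at r = 0.164.
D_1 = 1.7724
D_2 = 2.2279
D_3 = 2.8004
Terminal value at t=3: TV = D_4/(r−g) = 2.9461/(0.164−0.052) = 26.3041
P₀ = 1.7724/(1+0.164)^1 + 2.2279/(1+0.164)^2 + 2.8004/(1+0.164)^3 + 26.3041/(1+0.164)^3 = 21.6214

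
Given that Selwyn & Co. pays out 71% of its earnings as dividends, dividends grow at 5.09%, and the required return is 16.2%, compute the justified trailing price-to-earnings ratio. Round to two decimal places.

Justified trailing P/E = b(1+g)/(r−g) = 0.71×(1+0.0509)/(0.162−0.0509) = 6.7159

6.72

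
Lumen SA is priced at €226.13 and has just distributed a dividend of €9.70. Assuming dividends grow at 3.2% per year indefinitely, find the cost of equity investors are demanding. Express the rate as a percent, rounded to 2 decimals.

7.63%

Rearranging the constant-growth DDM: r = D₁/P₀ + g.
D₁ = 9.70 × (1 + 0.032) = 10.0104.
r = 10.0104 / 226.13 + 0.032 = 0.04427 + 0.032 = 0.07627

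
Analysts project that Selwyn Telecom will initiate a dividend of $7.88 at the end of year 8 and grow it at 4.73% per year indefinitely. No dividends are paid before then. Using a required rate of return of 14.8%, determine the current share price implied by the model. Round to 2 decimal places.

Deferred-dividend DDM. At t=7 the remaining stream is a growing perpetuity with first payment D_8 = 7.88.
V_7 = D_8/(r−g) = 7.88/(0.148−0.0473) = 78.2522
P₀ = V_7/(1+r)^7 = 78.2522/(1+0.148)^7 = 29.7785

$29.78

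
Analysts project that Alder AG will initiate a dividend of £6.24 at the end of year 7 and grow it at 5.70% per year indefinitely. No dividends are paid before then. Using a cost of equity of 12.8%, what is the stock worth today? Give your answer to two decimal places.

£42.66

Deferred-dividend DDM. At t=6 the remaining stream is a growing perpetuity with first payment D_7 = 6.24.
V_6 = D_7/(r−g) = 6.24/(0.128−0.057) = 87.8873
P₀ = V_6/(1+r)^6 = 87.8873/(1+0.128)^6 = 42.6650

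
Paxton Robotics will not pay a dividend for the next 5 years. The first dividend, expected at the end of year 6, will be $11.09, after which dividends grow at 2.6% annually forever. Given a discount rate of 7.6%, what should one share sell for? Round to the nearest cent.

Deferred-dividend DDM. At t=5 the remaining stream is a growing perpetuity with first payment D_6 = 11.09.
V_5 = D_6/(r−g) = 11.09/(0.076−0.026) = 221.8000
P₀ = V_5/(1+r)^5 = 221.8000/(1+0.076)^5 = 153.7801

$153.78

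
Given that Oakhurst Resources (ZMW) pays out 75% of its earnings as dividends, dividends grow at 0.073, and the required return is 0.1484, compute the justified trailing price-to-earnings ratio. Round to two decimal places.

Justified trailing P/E = b(1+g)/(r−g) = 0.75×(1+0.073)/(0.1484−0.073) = 10.6731

10.67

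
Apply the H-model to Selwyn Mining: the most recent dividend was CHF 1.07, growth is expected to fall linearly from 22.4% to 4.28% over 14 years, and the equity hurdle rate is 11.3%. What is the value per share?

H-model: P₀ = D₀[(1+g_L) + H(g_S−g_L)]/(r−g_L), with H = 14/2 = 7.
P₀ = 1.07 × [(1+0.0428) + 7×(0.224−0.0428)] / (0.113−0.0428)
   = 1.07 × 2.3112 / 0.0702 = 35.2277

CHF 35.23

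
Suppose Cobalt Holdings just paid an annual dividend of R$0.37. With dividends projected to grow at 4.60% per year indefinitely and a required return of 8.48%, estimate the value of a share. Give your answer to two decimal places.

R$9.97

Gordon growth model: P₀ = D₁/(r − g). D₁ = 0.37 × (1 + 0.046) = 0.3870.
P₀ = 0.3870 / (0.0848 − 0.046) = 0.3870 / 0.0388 = 9.9747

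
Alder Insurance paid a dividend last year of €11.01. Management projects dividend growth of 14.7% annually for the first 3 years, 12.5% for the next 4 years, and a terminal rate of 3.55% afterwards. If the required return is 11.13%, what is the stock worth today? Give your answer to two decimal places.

Three-stage DDM. Project D₁…D_7; terminal Gordon value at t=7 with g = 0.0355; discount at r = 0.1113.
D_1 = 12.6285
D_2 = 14.4849
D_3 = 16.6141
D_4 = 18.6909
D_5 = 21.0273
D_6 = 23.6557
D_7 = 26.6126
TV_7 = 27.5574/(0.1113−0.0355) = 363.5537
P₀ = Σ Dₜ/(1+r)ᵗ + TV_7/(1+r)^7 = 258.8107

€258.81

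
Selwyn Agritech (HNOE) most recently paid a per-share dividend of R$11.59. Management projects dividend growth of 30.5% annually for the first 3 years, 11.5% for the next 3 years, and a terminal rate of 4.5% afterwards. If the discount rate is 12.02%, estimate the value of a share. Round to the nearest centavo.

Three-stage DDM. Project D₁…D_6; terminal Gordon value at t=6 with g = 0.045; discount at r = 0.1202.
D_1 = 15.1249
D_2 = 19.7381
D_3 = 25.7582
D_4 = 28.7204
D_5 = 32.0232
D_6 = 35.7059
TV_6 = 37.3126/(0.1202−0.045) = 496.1786
P₀ = Σ Dₜ/(1+r)ᵗ + TV_6/(1+r)^6 = 353.1304

R$353.13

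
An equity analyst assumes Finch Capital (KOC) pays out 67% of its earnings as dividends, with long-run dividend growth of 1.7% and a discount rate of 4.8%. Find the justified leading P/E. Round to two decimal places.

21.61

Justified leading P/E = b/(r−g) = 0.67/(0.048−0.017) = 21.6129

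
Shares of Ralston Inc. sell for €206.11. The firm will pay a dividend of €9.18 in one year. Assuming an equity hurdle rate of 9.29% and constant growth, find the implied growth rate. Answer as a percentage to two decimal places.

From P₀ = D₁/(r − g), the implied growth is g = r − D₁/P₀.
g = 0.0929 − 9.18/206.11 = 0.0929 − 0.04454 = 0.04836

4.84%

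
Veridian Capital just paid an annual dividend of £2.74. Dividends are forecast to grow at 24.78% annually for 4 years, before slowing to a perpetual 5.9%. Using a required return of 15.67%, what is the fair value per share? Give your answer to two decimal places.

Two-stage DDM. Project D₁…D_4 at 0.2478, terminal growth 0.059, discount at r = 0.1567.
D_1 = 3.4190
D_2 = 4.2662
D_3 = 5.3234
D_4 = 6.6425
Terminal value at t=4: TV = D_5/(r−g) = 7.0344/(0.1567−0.059) = 71.9999
P₀ = 3.4190/(1+0.1567)^1 + 4.2662/(1+0.1567)^2 + 5.3234/(1+0.1567)^3 + 6.6425/(1+0.1567)^4 + 71.9999/(1+0.1567)^4 = 53.5154

£53.52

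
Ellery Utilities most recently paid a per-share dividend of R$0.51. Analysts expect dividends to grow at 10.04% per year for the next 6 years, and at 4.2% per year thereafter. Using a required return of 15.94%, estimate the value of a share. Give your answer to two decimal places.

R$5.87

Two-stage DDM. Project D₁…D_6 at 0.1004, terminal growth 0.042, discount at r = 0.1594.
D_1 = 0.5612
D_2 = 0.6175
D_3 = 0.6796
D_4 = 0.7478
D_5 = 0.8229
D_6 = 0.9055
Terminal value at t=6: TV = D_7/(r−g) = 0.9435/(0.1594−0.042) = 8.0366
P₀ = 0.5612/(1+0.1594)^1 + 0.6175/(1+0.1594)^2 + 0.6796/(1+0.1594)^3 + 0.7478/(1+0.1594)^4 + 0.8229/(1+0.1594)^5 + 0.9055/(1+0.1594)^6 + 8.0366/(1+0.1594)^6 = 5.8678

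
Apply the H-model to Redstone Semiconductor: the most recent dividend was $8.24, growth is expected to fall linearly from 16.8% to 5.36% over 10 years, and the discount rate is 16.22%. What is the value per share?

H-model: P₀ = D₀[(1+g_L) + H(g_S−g_L)]/(r−g_L), with H = 10/2 = 5.
P₀ = 8.24 × [(1+0.0536) + 5×(0.168−0.0536)] / (0.1622−0.0536)
   = 8.24 × 1.6256 / 0.1086 = 123.3420

$123.34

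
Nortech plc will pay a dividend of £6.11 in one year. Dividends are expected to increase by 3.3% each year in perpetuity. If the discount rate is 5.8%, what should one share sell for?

Gordon growth model: P₀ = D₁/(r − g), with D₁ = 6.11 given directly.
P₀ = 6.1100 / (0.058 − 0.033) = 6.1100 / 0.025 = 244.4000

£244.40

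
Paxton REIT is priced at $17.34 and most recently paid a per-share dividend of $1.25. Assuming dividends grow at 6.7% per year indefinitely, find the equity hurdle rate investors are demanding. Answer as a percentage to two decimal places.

Rearranging the constant-growth DDM: r = D₁/P₀ + g.
D₁ = 1.25 × (1 + 0.067) = 1.3337.
r = 1.3337 / 17.34 + 0.067 = 0.07692 + 0.067 = 0.14392

14.39%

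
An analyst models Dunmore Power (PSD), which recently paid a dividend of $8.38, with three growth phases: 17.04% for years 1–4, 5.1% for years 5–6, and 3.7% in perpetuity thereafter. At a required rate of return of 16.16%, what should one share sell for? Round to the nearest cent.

$107.89

Three-stage DDM. Project D₁…D_6; terminal Gordon value at t=6 with g = 0.037; discount at r = 0.1616.
D_1 = 9.8080
D_2 = 11.4792
D_3 = 13.4353
D_4 = 15.7247
D_5 = 16.5266
D_6 = 17.3695
TV_6 = 18.0121/(0.1616−0.037) = 144.5598
P₀ = Σ Dₜ/(1+r)ᵗ + TV_6/(1+r)^6 = 107.8894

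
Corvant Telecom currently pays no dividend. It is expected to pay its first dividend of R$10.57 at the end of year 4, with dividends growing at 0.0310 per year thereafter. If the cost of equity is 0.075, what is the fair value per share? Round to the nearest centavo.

Deferred-dividend DDM. At t=3 the remaining stream is a growing perpetuity with first payment D_4 = 10.57.
V_3 = D_4/(r−g) = 10.57/(0.075−0.031) = 240.2273
P₀ = V_3/(1+r)^3 = 240.2273/(1+0.075)^3 = 193.3735

R$193.37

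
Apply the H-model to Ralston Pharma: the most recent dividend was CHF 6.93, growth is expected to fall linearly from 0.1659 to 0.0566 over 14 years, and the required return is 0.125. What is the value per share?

H-model: P₀ = D₀[(1+g_L) + H(g_S−g_L)]/(r−g_L), with H = 14/2 = 7.
P₀ = 6.93 × [(1+0.0566) + 7×(0.1659−0.0566)] / (0.125−0.0566)
   = 6.93 × 1.8217 / 0.0684 = 184.5670

CHF 184.57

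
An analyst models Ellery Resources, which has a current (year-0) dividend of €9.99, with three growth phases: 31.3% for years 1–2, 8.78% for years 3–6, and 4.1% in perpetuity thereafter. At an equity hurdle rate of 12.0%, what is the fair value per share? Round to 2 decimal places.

€237.52

Three-stage DDM. Project D₁…D_6; terminal Gordon value at t=6 with g = 0.041; discount at r = 0.12.
D_1 = 13.1169
D_2 = 17.2225
D_3 = 18.7346
D_4 = 20.3795
D_5 = 22.1688
D_6 = 24.1152
TV_6 = 25.1039/(0.12−0.041) = 317.7714
P₀ = Σ Dₜ/(1+r)ᵗ + TV_6/(1+r)^6 = 237.5171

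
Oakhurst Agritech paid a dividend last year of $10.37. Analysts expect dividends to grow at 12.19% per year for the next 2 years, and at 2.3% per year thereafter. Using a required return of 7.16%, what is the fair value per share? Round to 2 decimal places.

Two-stage DDM. Project D₁…D_2 at 0.1219, terminal growth 0.023, discount at r = 0.0716.
D_1 = 11.6341
D_2 = 13.0523
Terminal value at t=2: TV = D_3/(r−g) = 13.3525/(0.0716−0.023) = 274.7429
P₀ = 11.6341/(1+0.0716)^1 + 13.0523/(1+0.0716)^2 + 274.7429/(1+0.0716)^2 = 261.4781

$261.48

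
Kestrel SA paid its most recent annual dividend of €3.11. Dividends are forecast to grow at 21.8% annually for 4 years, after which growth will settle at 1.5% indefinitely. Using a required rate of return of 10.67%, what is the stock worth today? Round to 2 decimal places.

Two-stage DDM. Project D₁…D_4 at 0.218, terminal growth 0.015, discount at r = 0.1067.
D_1 = 3.7880
D_2 = 4.6138
D_3 = 5.6196
D_4 = 6.8446
Terminal value at t=4: TV = D_5/(r−g) = 6.9473/(0.1067−0.015) = 75.7611
P₀ = 3.7880/(1+0.1067)^1 + 4.6138/(1+0.1067)^2 + 5.6196/(1+0.1067)^3 + 6.8446/(1+0.1067)^4 + 75.7611/(1+0.1067)^4 = 66.4025

€66.40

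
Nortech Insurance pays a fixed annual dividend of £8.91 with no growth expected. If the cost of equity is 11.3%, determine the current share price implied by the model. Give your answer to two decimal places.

£78.85

Zero-growth DDM (perpetuity): P₀ = D/r = 8.91 / 0.113 = 78.8496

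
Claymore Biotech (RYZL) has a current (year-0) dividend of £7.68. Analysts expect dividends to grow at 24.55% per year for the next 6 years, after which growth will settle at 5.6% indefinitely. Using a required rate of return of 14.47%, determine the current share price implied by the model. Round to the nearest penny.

£214.27

Two-stage DDM. Project D₁…D_6 at 0.2455, terminal growth 0.056, discount at r = 0.1447.
D_1 = 9.5654
D_2 = 11.9138
D_3 = 14.8386
D_4 = 18.4815
D_5 = 23.0187
D_6 = 28.6697
Terminal value at t=6: TV = D_7/(r−g) = 30.2752/(0.1447−0.056) = 341.3217
P₀ = 9.5654/(1+0.1447)^1 + 11.9138/(1+0.1447)^2 + 14.8386/(1+0.1447)^3 + 18.4815/(1+0.1447)^4 + 23.0187/(1+0.1447)^5 + 28.6697/(1+0.1447)^6 + 341.3217/(1+0.1447)^6 = 214.2697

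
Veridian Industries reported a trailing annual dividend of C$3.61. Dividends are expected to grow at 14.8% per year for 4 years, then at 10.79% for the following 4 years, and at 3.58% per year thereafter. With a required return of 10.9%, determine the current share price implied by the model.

C$90.72

Three-stage DDM. Project D₁…D_8; terminal Gordon value at t=8 with g = 0.0358; discount at r = 0.109.
D_1 = 4.1443
D_2 = 4.7576
D_3 = 5.4618
D_4 = 6.2701
D_5 = 6.9466
D_6 = 7.6962
D_7 = 8.5266
D_8 = 9.4466
TV_8 = 9.7848/(0.109−0.0358) = 133.6724
P₀ = Σ Dₜ/(1+r)ᵗ + TV_8/(1+r)^8 = 90.7186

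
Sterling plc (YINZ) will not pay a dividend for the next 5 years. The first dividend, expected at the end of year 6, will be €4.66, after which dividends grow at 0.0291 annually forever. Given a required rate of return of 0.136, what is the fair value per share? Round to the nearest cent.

€23.04

Deferred-dividend DDM. At t=5 the remaining stream is a growing perpetuity with first payment D_6 = 4.66.
V_5 = D_6/(r−g) = 4.66/(0.136−0.0291) = 43.5921
P₀ = V_5/(1+r)^5 = 43.5921/(1+0.136)^5 = 23.0418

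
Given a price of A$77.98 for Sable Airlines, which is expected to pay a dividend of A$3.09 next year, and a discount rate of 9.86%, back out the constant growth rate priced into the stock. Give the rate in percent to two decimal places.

From P₀ = D₁/(r − g), the implied growth is g = r − D₁/P₀.
g = 0.0986 − 3.09/77.98 = 0.0986 − 0.03963 = 0.05897

5.90%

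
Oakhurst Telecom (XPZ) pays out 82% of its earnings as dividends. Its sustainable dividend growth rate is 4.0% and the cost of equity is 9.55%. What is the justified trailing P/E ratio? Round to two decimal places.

15.37

Justified trailing P/E = b(1+g)/(r−g) = 0.82×(1+0.04)/(0.0955−0.04) = 15.3658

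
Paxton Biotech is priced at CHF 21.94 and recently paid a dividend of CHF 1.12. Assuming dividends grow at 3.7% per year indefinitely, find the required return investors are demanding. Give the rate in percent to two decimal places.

Rearranging the constant-growth DDM: r = D₁/P₀ + g.
D₁ = 1.12 × (1 + 0.037) = 1.1614.
r = 1.1614 / 21.94 + 0.037 = 0.05294 + 0.037 = 0.08994

8.99%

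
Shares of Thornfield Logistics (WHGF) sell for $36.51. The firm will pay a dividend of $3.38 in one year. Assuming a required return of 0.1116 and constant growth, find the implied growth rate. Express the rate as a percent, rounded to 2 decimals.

1.90%

From P₀ = D₁/(r − g), the implied growth is g = r − D₁/P₀.
g = 0.1116 − 3.38/36.51 = 0.1116 − 0.09258 = 0.01902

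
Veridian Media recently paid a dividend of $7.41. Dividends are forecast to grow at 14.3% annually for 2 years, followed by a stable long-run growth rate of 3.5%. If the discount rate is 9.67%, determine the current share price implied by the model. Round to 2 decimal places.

Two-stage DDM. Project D₁…D_2 at 0.143, terminal growth 0.035, discount at r = 0.0967.
D_1 = 8.4696
D_2 = 9.6808
Terminal value at t=2: TV = D_3/(r−g) = 10.0196/(0.0967−0.035) = 162.3925
P₀ = 8.4696/(1+0.0967)^1 + 9.6808/(1+0.0967)^2 + 162.3925/(1+0.0967)^2 = 150.7892

$150.79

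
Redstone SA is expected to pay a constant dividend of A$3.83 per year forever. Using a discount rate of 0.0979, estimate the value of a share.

A$39.12

Zero-growth DDM (perpetuity): P₀ = D/r = 3.83 / 0.0979 = 39.1216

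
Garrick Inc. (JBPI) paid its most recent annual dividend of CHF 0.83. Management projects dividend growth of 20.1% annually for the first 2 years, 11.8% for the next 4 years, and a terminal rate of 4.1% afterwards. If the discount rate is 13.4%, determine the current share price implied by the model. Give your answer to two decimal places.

CHF 15.25

Three-stage DDM. Project D₁…D_6; terminal Gordon value at t=6 with g = 0.041; discount at r = 0.134.
D_1 = 0.9968
D_2 = 1.1972
D_3 = 1.3385
D_4 = 1.4964
D_5 = 1.6730
D_6 = 1.8704
TV_6 = 1.9471/(0.134−0.041) = 20.9363
P₀ = Σ Dₜ/(1+r)ᵗ + TV_6/(1+r)^6 = 15.2495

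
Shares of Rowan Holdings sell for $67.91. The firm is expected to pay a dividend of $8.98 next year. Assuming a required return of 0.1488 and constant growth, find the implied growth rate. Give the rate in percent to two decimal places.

From P₀ = D₁/(r − g), the implied growth is g = r − D₁/P₀.
g = 0.1488 − 8.98/67.91 = 0.1488 − 0.13223 = 0.01657

1.66%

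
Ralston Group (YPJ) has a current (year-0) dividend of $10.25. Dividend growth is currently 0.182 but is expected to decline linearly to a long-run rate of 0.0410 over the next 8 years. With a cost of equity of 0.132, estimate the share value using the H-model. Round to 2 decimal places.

H-model: P₀ = D₀[(1+g_L) + H(g_S−g_L)]/(r−g_L), with H = 8/2 = 4.
P₀ = 10.25 × [(1+0.041) + 4×(0.182−0.041)] / (0.132−0.041)
   = 10.25 × 1.6050 / 0.091 = 180.7830

$180.78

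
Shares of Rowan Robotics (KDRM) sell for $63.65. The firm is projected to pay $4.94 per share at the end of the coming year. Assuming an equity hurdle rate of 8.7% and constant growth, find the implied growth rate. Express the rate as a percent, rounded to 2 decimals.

From P₀ = D₁/(r − g), the implied growth is g = r − D₁/P₀.
g = 0.087 − 4.94/63.65 = 0.087 − 0.07761 = 0.00939

0.94%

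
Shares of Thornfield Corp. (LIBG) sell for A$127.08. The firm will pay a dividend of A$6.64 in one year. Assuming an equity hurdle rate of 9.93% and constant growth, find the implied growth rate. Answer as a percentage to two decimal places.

From P₀ = D₁/(r − g), the implied growth is g = r − D₁/P₀.
g = 0.0993 − 6.64/127.08 = 0.0993 − 0.05225 = 0.04705

4.70%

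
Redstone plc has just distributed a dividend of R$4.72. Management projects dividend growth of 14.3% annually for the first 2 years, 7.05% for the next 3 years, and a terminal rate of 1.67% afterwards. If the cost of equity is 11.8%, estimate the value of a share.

R$66.80

Three-stage DDM. Project D₁…D_5; terminal Gordon value at t=5 with g = 0.0167; discount at r = 0.118.
D_1 = 5.3950
D_2 = 6.1664
D_3 = 6.6012
D_4 = 7.0666
D_5 = 7.5647
TV_5 = 7.6911/(0.118−0.0167) = 75.9238
P₀ = Σ Dₜ/(1+r)ᵗ + TV_5/(1+r)^5 = 66.8049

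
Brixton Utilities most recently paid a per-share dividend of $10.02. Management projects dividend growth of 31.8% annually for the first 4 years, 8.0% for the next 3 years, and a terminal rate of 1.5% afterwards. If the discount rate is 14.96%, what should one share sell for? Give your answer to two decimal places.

Three-stage DDM. Project D₁…D_7; terminal Gordon value at t=7 with g = 0.015; discount at r = 0.1496.
D_1 = 13.2064
D_2 = 17.4060
D_3 = 22.9411
D_4 = 30.2363
D_5 = 32.6553
D_6 = 35.2677
D_7 = 38.0891
TV_7 = 38.6604/(0.1496−0.015) = 287.2246
P₀ = Σ Dₜ/(1+r)ᵗ + TV_7/(1+r)^7 = 211.2085

$211.21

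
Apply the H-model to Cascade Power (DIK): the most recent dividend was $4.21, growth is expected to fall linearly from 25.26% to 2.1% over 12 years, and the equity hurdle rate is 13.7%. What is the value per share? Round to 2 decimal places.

H-model: P₀ = D₀[(1+g_L) + H(g_S−g_L)]/(r−g_L), with H = 12/2 = 6.
P₀ = 4.21 × [(1+0.021) + 6×(0.2526−0.021)] / (0.137−0.021)
   = 4.21 × 2.4106 / 0.116 = 87.4882

$87.49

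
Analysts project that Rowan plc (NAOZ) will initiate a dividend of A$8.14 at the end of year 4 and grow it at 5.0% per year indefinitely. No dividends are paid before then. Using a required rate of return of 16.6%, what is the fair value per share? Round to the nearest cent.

Deferred-dividend DDM. At t=3 the remaining stream is a growing perpetuity with first payment D_4 = 8.14.
V_3 = D_4/(r−g) = 8.14/(0.166−0.05) = 70.1724
P₀ = V_3/(1+r)^3 = 70.1724/(1+0.166)^3 = 44.2660

A$44.27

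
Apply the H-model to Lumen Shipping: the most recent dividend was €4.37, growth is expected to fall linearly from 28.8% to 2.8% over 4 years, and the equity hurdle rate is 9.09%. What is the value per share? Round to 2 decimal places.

H-model: P₀ = D₀[(1+g_L) + H(g_S−g_L)]/(r−g_L), with H = 4/2 = 2.
P₀ = 4.37 × [(1+0.028) + 2×(0.288−0.028)] / (0.0909−0.028)
   = 4.37 × 1.5480 / 0.0629 = 107.5479

€107.55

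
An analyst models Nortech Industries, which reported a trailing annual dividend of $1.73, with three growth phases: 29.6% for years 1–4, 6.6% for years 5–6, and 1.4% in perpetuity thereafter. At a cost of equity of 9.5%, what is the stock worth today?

$57.53

Three-stage DDM. Project D₁…D_6; terminal Gordon value at t=6 with g = 0.014; discount at r = 0.095.
D_1 = 2.2421
D_2 = 2.9057
D_3 = 3.7658
D_4 = 4.8805
D_5 = 5.2026
D_6 = 5.5460
TV_6 = 5.6237/(0.095−0.014) = 69.4278
P₀ = Σ Dₜ/(1+r)ᵗ + TV_6/(1+r)^6 = 57.5324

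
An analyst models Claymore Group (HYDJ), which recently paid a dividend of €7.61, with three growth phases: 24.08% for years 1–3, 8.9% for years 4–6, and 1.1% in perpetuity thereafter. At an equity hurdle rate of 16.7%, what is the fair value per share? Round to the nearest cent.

Three-stage DDM. Project D₁…D_6; terminal Gordon value at t=6 with g = 0.011; discount at r = 0.167.
D_1 = 9.4425
D_2 = 11.7162
D_3 = 14.5375
D_4 = 15.8313
D_5 = 17.2403
D_6 = 18.7747
TV_6 = 18.9812/(0.167−0.011) = 121.6747
P₀ = Σ Dₜ/(1+r)ᵗ + TV_6/(1+r)^6 = 97.9444

€97.94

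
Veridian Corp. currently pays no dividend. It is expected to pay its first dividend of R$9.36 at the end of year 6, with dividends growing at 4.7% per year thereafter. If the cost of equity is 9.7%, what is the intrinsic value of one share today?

Deferred-dividend DDM. At t=5 the remaining stream is a growing perpetuity with first payment D_6 = 9.36.
V_5 = D_6/(r−g) = 9.36/(0.097−0.047) = 187.2000
P₀ = V_5/(1+r)^5 = 187.2000/(1+0.097)^5 = 117.8346

R$117.83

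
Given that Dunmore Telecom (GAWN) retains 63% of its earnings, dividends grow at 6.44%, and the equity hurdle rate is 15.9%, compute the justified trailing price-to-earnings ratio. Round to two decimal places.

4.16

Payout ratio b = 1 − 0.63 = 0.37.
Justified trailing P/E = b(1+g)/(r−g) = 0.37×(1+0.0644)/(0.159−0.0644) = 4.1631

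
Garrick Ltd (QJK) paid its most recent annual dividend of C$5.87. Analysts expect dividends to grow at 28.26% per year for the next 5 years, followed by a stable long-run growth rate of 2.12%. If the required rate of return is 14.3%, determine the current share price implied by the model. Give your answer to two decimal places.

C$129.59

Two-stage DDM. Project D₁…D_5 at 0.2826, terminal growth 0.0212, discount at r = 0.143.
D_1 = 7.5289
D_2 = 9.6565
D_3 = 12.3855
D_4 = 15.8856
D_5 = 20.3748
Terminal value at t=5: TV = D_6/(r−g) = 20.8068/(0.143−0.0212) = 170.8275
P₀ = 7.5289/(1+0.143)^1 + 9.6565/(1+0.143)^2 + 12.3855/(1+0.143)^3 + 15.8856/(1+0.143)^4 + 20.3748/(1+0.143)^5 + 170.8275/(1+0.143)^5 = 129.5878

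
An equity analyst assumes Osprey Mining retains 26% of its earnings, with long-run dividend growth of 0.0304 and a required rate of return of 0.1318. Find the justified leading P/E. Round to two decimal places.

Payout ratio b = 1 − 0.26 = 0.74.
Justified leading P/E = b/(r−g) = 0.74/(0.1318−0.0304) = 7.2978

7.30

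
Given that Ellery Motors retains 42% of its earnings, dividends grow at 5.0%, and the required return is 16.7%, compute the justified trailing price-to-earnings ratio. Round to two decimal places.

5.21

Payout ratio b = 1 − 0.42 = 0.58.
Justified trailing P/E = b(1+g)/(r−g) = 0.58×(1+0.05)/(0.167−0.05) = 5.2051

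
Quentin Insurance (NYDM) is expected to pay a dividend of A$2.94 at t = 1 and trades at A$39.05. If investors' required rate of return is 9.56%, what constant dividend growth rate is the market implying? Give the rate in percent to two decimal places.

From P₀ = D₁/(r − g), the implied growth is g = r − D₁/P₀.
g = 0.0956 − 2.94/39.05 = 0.0956 − 0.07529 = 0.02031

2.03%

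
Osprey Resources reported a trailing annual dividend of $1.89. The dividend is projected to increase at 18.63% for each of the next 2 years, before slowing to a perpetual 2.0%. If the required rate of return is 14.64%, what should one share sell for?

$20.31

Two-stage DDM. Project D₁…D_2 at 0.1863, terminal growth 0.02, discount at r = 0.1464.
D_1 = 2.2421
D_2 = 2.6598
Terminal value at t=2: TV = D_3/(r−g) = 2.7130/(0.1464−0.02) = 21.4637
P₀ = 2.2421/(1+0.1464)^1 + 2.6598/(1+0.1464)^2 + 21.4637/(1+0.1464)^2 = 20.3113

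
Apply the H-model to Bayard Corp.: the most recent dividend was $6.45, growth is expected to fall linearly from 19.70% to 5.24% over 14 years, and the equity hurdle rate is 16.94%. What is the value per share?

H-model: P₀ = D₀[(1+g_L) + H(g_S−g_L)]/(r−g_L), with H = 14/2 = 7.
P₀ = 6.45 × [(1+0.0524) + 7×(0.197−0.0524)] / (0.1694−0.0524)
   = 6.45 × 2.0646 / 0.117 = 113.8177

$113.82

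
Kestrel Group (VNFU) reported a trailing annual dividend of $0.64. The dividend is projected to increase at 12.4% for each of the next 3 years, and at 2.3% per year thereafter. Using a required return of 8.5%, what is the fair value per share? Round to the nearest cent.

Two-stage DDM. Project D₁…D_3 at 0.124, terminal growth 0.023, discount at r = 0.085.
D_1 = 0.7194
D_2 = 0.8086
D_3 = 0.9088
Terminal value at t=3: TV = D_4/(r−g) = 0.9297/(0.085−0.023) = 14.9956
P₀ = 0.7194/(1+0.085)^1 + 0.8086/(1+0.085)^2 + 0.9088/(1+0.085)^3 + 14.9956/(1+0.085)^3 = 13.8015

$13.80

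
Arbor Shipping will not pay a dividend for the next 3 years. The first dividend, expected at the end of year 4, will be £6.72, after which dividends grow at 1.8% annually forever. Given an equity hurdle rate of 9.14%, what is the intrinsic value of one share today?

Deferred-dividend DDM. At t=3 the remaining stream is a growing perpetuity with first payment D_4 = 6.72.
V_3 = D_4/(r−g) = 6.72/(0.0914−0.018) = 91.5531
P₀ = V_3/(1+r)^3 = 91.5531/(1+0.0914)^3 = 70.4241

£70.42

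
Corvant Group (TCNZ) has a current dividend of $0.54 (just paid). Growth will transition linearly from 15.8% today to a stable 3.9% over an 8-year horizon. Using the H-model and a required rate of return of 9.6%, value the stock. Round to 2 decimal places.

H-model: P₀ = D₀[(1+g_L) + H(g_S−g_L)]/(r−g_L), with H = 8/2 = 4.
P₀ = 0.54 × [(1+0.039) + 4×(0.158−0.039)] / (0.096−0.039)
   = 0.54 × 1.5150 / 0.057 = 14.3526

$14.35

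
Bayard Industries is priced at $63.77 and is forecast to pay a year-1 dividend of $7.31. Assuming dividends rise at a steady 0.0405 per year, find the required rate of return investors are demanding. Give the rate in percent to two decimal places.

15.51%

Rearranging the constant-growth DDM: r = D₁/P₀ + g.
r = 7.3100 / 63.77 + 0.0405 = 0.11463 + 0.0405 = 0.15513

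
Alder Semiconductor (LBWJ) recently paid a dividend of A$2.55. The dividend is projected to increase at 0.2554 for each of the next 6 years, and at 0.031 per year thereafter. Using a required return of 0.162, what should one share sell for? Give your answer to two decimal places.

Two-stage DDM. Project D₁…D_6 at 0.2554, terminal growth 0.031, discount at r = 0.162.
D_1 = 3.2013
D_2 = 4.0189
D_3 = 5.0453
D_4 = 6.3339
D_5 = 7.9515
D_6 = 9.9824
Terminal value at t=6: TV = D_7/(r−g) = 10.2918/(0.162−0.031) = 78.5634
P₀ = 3.2013/(1+0.162)^1 + 4.0189/(1+0.162)^2 + 5.0453/(1+0.162)^3 + 6.3339/(1+0.162)^4 + 7.9515/(1+0.162)^5 + 9.9824/(1+0.162)^6 + 78.5634/(1+0.162)^6 = 52.1437

A$52.14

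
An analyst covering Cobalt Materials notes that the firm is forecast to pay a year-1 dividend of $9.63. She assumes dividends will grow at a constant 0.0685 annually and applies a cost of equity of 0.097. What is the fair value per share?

Gordon growth model: P₀ = D₁/(r − g), with D₁ = 9.63 given directly.
P₀ = 9.6300 / (0.097 − 0.0685) = 9.6300 / 0.0285 = 337.8947

$337.89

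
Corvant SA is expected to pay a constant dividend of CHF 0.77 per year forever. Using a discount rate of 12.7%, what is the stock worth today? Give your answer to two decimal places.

Zero-growth DDM (perpetuity): P₀ = D/r = 0.77 / 0.127 = 6.0630

CHF 6.06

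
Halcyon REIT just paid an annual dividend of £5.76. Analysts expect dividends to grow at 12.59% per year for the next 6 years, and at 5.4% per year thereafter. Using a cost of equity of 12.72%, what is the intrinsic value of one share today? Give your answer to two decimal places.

Two-stage DDM. Project D₁…D_6 at 0.1259, terminal growth 0.054, discount at r = 0.1272.
D_1 = 6.4852
D_2 = 7.3017
D_3 = 8.2209
D_4 = 9.2560
D_5 = 10.4213
D_6 = 11.7333
Terminal value at t=6: TV = D_7/(r−g) = 12.3669/(0.1272−0.054) = 168.9472
P₀ = 6.4852/(1+0.1272)^1 + 7.3017/(1+0.1272)^2 + 8.2209/(1+0.1272)^3 + 9.2560/(1+0.1272)^4 + 10.4213/(1+0.1272)^5 + 11.7333/(1+0.1272)^6 + 168.9472/(1+0.1272)^6 = 116.7862

£116.79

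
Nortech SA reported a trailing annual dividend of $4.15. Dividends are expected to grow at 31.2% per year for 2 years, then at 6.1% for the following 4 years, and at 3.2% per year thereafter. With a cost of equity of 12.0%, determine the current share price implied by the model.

$84.28

Three-stage DDM. Project D₁…D_6; terminal Gordon value at t=6 with g = 0.032; discount at r = 0.12.
D_1 = 5.4448
D_2 = 7.1436
D_3 = 7.5793
D_4 = 8.0417
D_5 = 8.5322
D_6 = 9.0527
TV_6 = 9.3424/(0.12−0.032) = 106.1633
P₀ = Σ Dₜ/(1+r)ᵗ + TV_6/(1+r)^6 = 84.2751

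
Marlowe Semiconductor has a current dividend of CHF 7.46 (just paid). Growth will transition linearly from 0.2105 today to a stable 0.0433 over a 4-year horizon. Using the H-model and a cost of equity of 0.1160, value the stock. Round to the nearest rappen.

H-model: P₀ = D₀[(1+g_L) + H(g_S−g_L)]/(r−g_L), with H = 4/2 = 2.
P₀ = 7.46 × [(1+0.0433) + 2×(0.2105−0.0433)] / (0.116−0.0433)
   = 7.46 × 1.3777 / 0.0727 = 141.3706

CHF 141.37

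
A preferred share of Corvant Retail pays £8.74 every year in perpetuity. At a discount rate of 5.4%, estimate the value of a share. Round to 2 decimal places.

£161.85

Zero-growth DDM (perpetuity): P₀ = D/r = 8.74 / 0.054 = 161.8519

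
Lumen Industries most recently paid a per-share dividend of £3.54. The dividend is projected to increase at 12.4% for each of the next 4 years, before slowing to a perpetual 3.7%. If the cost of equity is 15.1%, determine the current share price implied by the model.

Two-stage DDM. Project D₁…D_4 at 0.124, terminal growth 0.037, discount at r = 0.151.
D_1 = 3.9790
D_2 = 4.4724
D_3 = 5.0269
D_4 = 5.6503
Terminal value at t=4: TV = D_5/(r−g) = 5.8593/(0.151−0.037) = 51.3975
P₀ = 3.9790/(1+0.151)^1 + 4.4724/(1+0.151)^2 + 5.0269/(1+0.151)^3 + 5.6503/(1+0.151)^4 + 51.3975/(1+0.151)^4 = 42.6336

£42.63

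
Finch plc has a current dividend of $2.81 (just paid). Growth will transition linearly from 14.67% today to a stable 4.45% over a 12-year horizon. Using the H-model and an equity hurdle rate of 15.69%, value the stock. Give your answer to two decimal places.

$41.44

H-model: P₀ = D₀[(1+g_L) + H(g_S−g_L)]/(r−g_L), with H = 12/2 = 6.
P₀ = 2.81 × [(1+0.0445) + 6×(0.1467−0.0445)] / (0.1569−0.0445)
   = 2.81 × 1.6577 / 0.1124 = 41.4425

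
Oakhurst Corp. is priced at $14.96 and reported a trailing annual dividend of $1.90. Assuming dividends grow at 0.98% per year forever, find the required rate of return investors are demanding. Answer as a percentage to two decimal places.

Rearranging the constant-growth DDM: r = D₁/P₀ + g.
D₁ = 1.90 × (1 + 0.0098) = 1.9186.
r = 1.9186 / 14.96 + 0.0098 = 0.12825 + 0.0098 = 0.13805

13.80%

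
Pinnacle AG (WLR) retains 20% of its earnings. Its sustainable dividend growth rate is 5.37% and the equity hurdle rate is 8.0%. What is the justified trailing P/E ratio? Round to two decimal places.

32.05

Payout ratio b = 1 − 0.20 = 0.80.
Justified trailing P/E = b(1+g)/(r−g) = 0.80×(1+0.0537)/(0.08−0.0537) = 32.0517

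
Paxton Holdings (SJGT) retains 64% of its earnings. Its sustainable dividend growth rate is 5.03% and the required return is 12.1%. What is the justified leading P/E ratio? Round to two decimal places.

Payout ratio b = 1 − 0.64 = 0.36.
Justified leading P/E = b/(r−g) = 0.36/(0.121−0.0503) = 5.0919

5.09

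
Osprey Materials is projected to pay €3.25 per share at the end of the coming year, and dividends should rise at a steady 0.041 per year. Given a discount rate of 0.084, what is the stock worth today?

€75.58

Gordon growth model: P₀ = D₁/(r − g), with D₁ = 3.25 given directly.
P₀ = 3.2500 / (0.084 − 0.041) = 3.2500 / 0.043 = 75.5814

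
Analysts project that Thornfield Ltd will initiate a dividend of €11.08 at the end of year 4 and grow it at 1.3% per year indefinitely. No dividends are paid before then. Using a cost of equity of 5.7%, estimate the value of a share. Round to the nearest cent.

€213.24

Deferred-dividend DDM. At t=3 the remaining stream is a growing perpetuity with first payment D_4 = 11.08.
V_3 = D_4/(r−g) = 11.08/(0.057−0.013) = 251.8182
P₀ = V_3/(1+r)^3 = 251.8182/(1+0.057)^3 = 213.2368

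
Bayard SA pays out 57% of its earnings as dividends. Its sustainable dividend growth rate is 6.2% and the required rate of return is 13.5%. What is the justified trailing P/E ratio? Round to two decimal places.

Justified trailing P/E = b(1+g)/(r−g) = 0.57×(1+0.062)/(0.135−0.062) = 8.2923

8.29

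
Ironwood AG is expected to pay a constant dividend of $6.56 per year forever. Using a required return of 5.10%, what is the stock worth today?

$128.63

Zero-growth DDM (perpetuity): P₀ = D/r = 6.56 / 0.051 = 128.6275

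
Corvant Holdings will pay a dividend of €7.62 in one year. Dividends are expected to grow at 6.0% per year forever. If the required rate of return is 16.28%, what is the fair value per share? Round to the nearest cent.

€74.12

Gordon growth model: P₀ = D₁/(r − g), with D₁ = 7.62 given directly.
P₀ = 7.6200 / (0.1628 − 0.06) = 7.6200 / 0.1028 = 74.1245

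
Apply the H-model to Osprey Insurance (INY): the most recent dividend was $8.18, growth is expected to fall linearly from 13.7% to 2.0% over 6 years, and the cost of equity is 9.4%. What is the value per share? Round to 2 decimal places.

$151.55

H-model: P₀ = D₀[(1+g_L) + H(g_S−g_L)]/(r−g_L), with H = 6/2 = 3.
P₀ = 8.18 × [(1+0.02) + 3×(0.137−0.02)] / (0.094−0.02)
   = 8.18 × 1.3710 / 0.074 = 151.5511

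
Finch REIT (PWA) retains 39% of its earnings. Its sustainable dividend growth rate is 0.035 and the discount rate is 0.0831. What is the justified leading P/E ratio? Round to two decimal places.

12.68

Payout ratio b = 1 − 0.39 = 0.61.
Justified leading P/E = b/(r−g) = 0.61/(0.0831−0.035) = 12.6819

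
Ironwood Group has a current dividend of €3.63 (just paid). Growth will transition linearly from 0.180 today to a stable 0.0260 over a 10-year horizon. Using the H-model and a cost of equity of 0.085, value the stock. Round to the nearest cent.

€110.50

H-model: P₀ = D₀[(1+g_L) + H(g_S−g_L)]/(r−g_L), with H = 10/2 = 5.
P₀ = 3.63 × [(1+0.026) + 5×(0.18−0.026)] / (0.085−0.026)
   = 3.63 × 1.7960 / 0.059 = 110.4997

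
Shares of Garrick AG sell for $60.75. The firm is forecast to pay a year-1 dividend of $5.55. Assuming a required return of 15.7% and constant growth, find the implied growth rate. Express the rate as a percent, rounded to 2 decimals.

From P₀ = D₁/(r − g), the implied growth is g = r − D₁/P₀.
g = 0.157 − 5.55/60.75 = 0.157 − 0.09136 = 0.06564

6.56%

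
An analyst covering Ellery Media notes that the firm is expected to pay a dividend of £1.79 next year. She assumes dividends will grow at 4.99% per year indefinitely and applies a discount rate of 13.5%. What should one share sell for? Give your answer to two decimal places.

£21.03

Gordon growth model: P₀ = D₁/(r − g), with D₁ = 1.79 given directly.
P₀ = 1.7900 / (0.135 − 0.0499) = 1.7900 / 0.0851 = 21.0341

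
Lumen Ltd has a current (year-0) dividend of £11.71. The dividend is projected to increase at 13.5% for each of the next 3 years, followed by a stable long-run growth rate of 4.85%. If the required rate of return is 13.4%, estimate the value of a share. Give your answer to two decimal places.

Two-stage DDM. Project D₁…D_3 at 0.135, terminal growth 0.0485, discount at r = 0.134.
D_1 = 13.2909
D_2 = 15.0851
D_3 = 17.1216
Terminal value at t=3: TV = D_4/(r−g) = 17.9520/(0.134−0.0485) = 209.9649
P₀ = 13.2909/(1+0.134)^1 + 15.0851/(1+0.134)^2 + 17.1216/(1+0.134)^3 + 209.9649/(1+0.134)^3 = 179.1738

£179.17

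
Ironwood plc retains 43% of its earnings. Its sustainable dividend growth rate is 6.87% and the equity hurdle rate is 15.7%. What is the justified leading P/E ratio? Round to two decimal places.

Payout ratio b = 1 − 0.43 = 0.57.
Justified leading P/E = b/(r−g) = 0.57/(0.157−0.0687) = 6.4553

6.46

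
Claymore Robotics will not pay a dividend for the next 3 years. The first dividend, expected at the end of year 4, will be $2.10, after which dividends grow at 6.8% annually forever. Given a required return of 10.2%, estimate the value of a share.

$46.15

Deferred-dividend DDM. At t=3 the remaining stream is a growing perpetuity with first payment D_4 = 2.10.
V_3 = D_4/(r−g) = 2.10/(0.102−0.068) = 61.7647
P₀ = V_3/(1+r)^3 = 61.7647/(1+0.102)^3 = 46.1525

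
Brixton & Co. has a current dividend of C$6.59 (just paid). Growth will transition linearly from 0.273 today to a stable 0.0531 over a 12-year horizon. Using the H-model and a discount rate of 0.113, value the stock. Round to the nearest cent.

H-model: P₀ = D₀[(1+g_L) + H(g_S−g_L)]/(r−g_L), with H = 12/2 = 6.
P₀ = 6.59 × [(1+0.0531) + 6×(0.273−0.0531)] / (0.113−0.0531)
   = 6.59 × 2.3725 / 0.0599 = 261.0146

C$261.01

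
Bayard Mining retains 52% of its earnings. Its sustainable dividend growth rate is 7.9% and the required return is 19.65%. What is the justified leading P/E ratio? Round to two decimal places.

4.09

Payout ratio b = 1 − 0.52 = 0.48.
Justified leading P/E = b/(r−g) = 0.48/(0.1965−0.079) = 4.0851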